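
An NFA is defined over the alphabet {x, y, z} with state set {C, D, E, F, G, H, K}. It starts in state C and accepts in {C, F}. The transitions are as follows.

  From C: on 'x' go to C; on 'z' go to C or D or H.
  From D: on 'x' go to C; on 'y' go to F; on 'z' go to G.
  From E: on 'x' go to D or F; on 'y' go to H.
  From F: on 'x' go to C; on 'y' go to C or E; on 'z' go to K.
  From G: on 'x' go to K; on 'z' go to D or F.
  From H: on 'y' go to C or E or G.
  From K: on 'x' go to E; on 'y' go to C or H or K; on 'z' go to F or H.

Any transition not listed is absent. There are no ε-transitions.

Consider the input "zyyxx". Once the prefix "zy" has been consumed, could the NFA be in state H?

Start in {C}.
Read 'z': {C} → {C, D, H}.
Read 'y': {C, D, H} → {C, E, F, G}.
State H is not in {C, E, F, G}.

No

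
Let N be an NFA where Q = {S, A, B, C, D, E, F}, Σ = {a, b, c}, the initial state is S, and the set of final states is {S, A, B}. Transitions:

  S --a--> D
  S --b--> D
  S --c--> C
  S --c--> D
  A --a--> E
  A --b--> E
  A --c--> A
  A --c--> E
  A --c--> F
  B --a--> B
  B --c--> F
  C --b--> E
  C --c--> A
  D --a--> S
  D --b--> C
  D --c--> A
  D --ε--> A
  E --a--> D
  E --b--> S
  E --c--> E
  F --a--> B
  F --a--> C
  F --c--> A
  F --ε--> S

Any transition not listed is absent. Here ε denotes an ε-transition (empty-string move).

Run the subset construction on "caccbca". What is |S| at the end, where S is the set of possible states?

Start in {S}.
Read 'c': S→{C, D}; union {C, D}; ε-closure = {A, C, D}.
Read 'a': A→{E}, C→∅, D→{S}; now {S, E}.
Read 'c': S→{C, D}, E→{E}; union {C, D, E}; ε-closure = {A, C, D, E}.
Read 'c': A→{A, E, F}, C→{A}, D→{A}, E→{E}; union {A, E, F}; ε-closure = {S, A, E, F}.
Read 'b': S→{D}, A→{E}, E→{S}, F→∅; union {S, D, E}; ε-closure = {S, A, D, E}.
Read 'c': S→{C, D}, A→{A, E, F}, D→{A}, E→{E}; union {A, C, D, E, F}; ε-closure = {S, A, C, D, E, F}.
Read 'a': S→{D}, A→{E}, C→∅, D→{S}, E→{D}, F→{B, C}; union {S, B, C, D, E}; ε-closure = {S, A, B, C, D, E}.
That set has 6 states.

6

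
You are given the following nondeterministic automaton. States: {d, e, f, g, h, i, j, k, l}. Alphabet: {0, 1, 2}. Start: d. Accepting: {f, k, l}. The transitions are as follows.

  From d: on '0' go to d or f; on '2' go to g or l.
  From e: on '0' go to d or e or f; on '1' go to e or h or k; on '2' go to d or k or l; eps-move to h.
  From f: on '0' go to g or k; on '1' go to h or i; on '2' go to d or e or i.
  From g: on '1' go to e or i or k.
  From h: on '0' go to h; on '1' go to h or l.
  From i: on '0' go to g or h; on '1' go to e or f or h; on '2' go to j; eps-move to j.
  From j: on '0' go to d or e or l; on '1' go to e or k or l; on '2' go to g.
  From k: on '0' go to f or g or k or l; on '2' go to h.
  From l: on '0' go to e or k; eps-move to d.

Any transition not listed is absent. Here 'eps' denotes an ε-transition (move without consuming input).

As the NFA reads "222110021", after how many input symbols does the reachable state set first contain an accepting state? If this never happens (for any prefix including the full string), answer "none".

Start in {d}.
Read '2': d→{g, l}; union {g, l}; ε-closure = {d, g, l}.
None of the earlier sets intersect F, but {d, g, l} does.

1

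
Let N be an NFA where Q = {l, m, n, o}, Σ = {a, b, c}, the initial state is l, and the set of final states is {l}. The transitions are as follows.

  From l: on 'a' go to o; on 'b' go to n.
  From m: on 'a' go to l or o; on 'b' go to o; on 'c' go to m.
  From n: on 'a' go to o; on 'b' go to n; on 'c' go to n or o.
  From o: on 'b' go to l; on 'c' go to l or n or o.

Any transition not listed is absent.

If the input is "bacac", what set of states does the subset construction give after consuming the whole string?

Start in {l}.
Read 'b': l→{n}; now {n}.
Read 'a': n→{o}; now {o}.
Read 'c': o→{l, n, o}; now {l, n, o}.
Read 'a': l→{o}, n→{o}, o→∅; now {o}.
Read 'c': o→{l, n, o}; now {l, n, o}.

{l, n, o}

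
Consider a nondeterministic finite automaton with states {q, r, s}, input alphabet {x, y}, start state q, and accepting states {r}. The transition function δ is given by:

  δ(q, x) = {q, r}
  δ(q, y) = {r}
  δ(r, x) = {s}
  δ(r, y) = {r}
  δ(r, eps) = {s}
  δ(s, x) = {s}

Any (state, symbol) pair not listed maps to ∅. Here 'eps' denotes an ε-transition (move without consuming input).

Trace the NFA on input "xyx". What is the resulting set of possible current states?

Start in {q}.
Read 'x': {q} → {q, r, s}.
Read 'y': {q, r, s} → {r, s}.
Read 'x': {r, s} → {s}.

{s}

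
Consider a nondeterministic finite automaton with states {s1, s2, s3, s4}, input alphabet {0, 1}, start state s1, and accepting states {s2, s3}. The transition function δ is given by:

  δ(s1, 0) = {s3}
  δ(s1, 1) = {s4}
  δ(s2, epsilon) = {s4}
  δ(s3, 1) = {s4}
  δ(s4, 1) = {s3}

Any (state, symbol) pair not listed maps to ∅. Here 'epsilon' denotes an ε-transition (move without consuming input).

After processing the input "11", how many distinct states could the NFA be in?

1

Start in {s1}.
Read '1': {s1} → {s4}.
Read '1': {s4} → {s3}.
That set has 1 state.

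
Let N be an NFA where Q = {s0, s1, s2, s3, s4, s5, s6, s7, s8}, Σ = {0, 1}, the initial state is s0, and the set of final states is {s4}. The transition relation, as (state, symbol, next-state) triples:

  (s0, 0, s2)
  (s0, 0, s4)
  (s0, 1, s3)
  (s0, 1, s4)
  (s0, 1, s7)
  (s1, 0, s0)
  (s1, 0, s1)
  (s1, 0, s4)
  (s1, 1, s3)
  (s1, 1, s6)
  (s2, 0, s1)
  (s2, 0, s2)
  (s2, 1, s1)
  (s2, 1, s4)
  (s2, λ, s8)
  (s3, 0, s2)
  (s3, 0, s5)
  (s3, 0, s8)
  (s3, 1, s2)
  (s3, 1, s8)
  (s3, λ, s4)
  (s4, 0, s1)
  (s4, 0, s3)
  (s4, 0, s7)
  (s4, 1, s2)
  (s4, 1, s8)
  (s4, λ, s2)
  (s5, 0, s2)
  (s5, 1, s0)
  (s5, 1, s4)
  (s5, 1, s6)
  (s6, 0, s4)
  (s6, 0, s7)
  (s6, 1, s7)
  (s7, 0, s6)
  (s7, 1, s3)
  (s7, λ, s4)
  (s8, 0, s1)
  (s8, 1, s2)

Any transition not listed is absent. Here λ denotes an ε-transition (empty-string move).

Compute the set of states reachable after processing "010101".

Start in {s0}.
Read '0': s0→{s2, s4}; union {s2, s4}; ε-closure = {s2, s4, s8}.
Read '1': s2→{s1, s4}, s4→{s2, s8}, s8→{s2}; now {s1, s2, s4, s8}.
Read '0': s1→{s0, s1, s4}, s2→{s1, s2}, s4→{s1, s3, s7}, s8→{s1}; union {s0, s1, s2, s3, s4, s7}; ε-closure = {s0, s1, s2, s3, s4, s7, s8}.
Read '1': s0→{s3, s4, s7}, s1→{s3, s6}, s2→{s1, s4}, s3→{s2, s8}, s4→{s2, s8}, s7→{s3}, s8→{s2}; now {s1, s2, s3, s4, s6, s7, s8}.
Read '0': s1→{s0, s1, s4}, s2→{s1, s2}, s3→{s2, s5, s8}, s4→{s1, s3, s7}, s6→{s4, s7}, s7→{s6}, s8→{s1}; now {s0, s1, s2, s3, s4, s5, s6, s7, s8}.
Read '1': s0→{s3, s4, s7}, s1→{s3, s6}, s2→{s1, s4}, s3→{s2, s8}, s4→{s2, s8}, s5→{s0, s4, s6}, s6→{s7}, s7→{s3}, s8→{s2}; now {s0, s1, s2, s3, s4, s6, s7, s8}.

{s0, s1, s2, s3, s4, s6, s7, s8}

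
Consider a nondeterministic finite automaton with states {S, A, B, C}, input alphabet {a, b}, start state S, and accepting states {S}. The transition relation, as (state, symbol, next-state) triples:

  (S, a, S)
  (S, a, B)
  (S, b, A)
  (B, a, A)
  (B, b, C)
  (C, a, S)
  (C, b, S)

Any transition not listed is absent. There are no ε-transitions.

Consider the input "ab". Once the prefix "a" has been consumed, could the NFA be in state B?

Yes

Start in {S}.
Read 'a': S→{S, B}; now {S, B}.
State B is in {S, B}.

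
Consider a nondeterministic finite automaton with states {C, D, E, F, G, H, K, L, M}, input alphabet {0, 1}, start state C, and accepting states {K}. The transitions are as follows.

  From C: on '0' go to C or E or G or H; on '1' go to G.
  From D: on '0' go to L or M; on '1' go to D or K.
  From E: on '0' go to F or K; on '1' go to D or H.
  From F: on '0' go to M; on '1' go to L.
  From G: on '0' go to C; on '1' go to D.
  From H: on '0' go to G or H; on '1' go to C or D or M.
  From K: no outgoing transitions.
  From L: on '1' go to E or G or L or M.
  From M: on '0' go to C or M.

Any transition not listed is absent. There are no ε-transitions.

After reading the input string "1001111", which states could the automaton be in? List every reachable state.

{D, K}

Start in {C}.
Read '1': {C} → {G}.
Read '0': {G} → {C}.
Read '0': {C} → {C, E, G, H}.
Read '1': {C, E, G, H} → {C, D, G, H, M}.
Read '1': {C, D, G, H, M} → {C, D, G, K, M}.
Read '1': {C, D, G, K, M} → {D, G, K}.
Read '1': {D, G, K} → {D, K}.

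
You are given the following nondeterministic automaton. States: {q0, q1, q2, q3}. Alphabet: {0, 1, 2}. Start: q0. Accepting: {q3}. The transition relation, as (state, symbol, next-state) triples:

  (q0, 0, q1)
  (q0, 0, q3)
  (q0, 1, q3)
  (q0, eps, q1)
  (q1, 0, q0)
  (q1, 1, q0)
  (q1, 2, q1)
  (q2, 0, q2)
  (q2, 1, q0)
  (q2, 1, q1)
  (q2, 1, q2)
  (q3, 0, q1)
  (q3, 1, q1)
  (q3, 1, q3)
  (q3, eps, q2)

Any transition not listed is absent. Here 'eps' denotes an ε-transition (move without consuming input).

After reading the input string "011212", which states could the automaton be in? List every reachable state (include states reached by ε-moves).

Start: ε-closure({q0}) = {q0, q1}.
Read '0': q0→{q1, q3}, q1→{q0}; union {q0, q1, q3}; ε-closure = {q0, q1, q2, q3}.
Read '1': q0→{q3}, q1→{q0}, q2→{q0, q1, q2}, q3→{q1, q3}; now {q0, q1, q2, q3}.
Read '1': q0→{q3}, q1→{q0}, q2→{q0, q1, q2}, q3→{q1, q3}; now {q0, q1, q2, q3}.
Read '2': q0→∅, q1→{q1}, q2→∅, q3→∅; now {q1}.
Read '1': q1→{q0}; union {q0}; ε-closure = {q0, q1}.
Read '2': q0→∅, q1→{q1}; now {q1}.

{q1}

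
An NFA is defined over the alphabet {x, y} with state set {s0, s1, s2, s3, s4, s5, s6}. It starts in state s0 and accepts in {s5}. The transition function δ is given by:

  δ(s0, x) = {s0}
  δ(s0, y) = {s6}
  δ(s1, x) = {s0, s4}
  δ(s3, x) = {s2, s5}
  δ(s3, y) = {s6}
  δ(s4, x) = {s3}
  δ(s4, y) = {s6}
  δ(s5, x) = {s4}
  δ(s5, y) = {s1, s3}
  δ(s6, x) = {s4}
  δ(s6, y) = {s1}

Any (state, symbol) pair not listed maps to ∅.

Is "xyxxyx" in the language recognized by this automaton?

No

Start in {s0}.
Read 'x': {s0} → {s0}.
Read 'y': {s0} → {s6}.
Read 'x': {s6} → {s4}.
Read 'x': {s4} → {s3}.
Read 'y': {s3} → {s6}.
Read 'x': {s6} → {s4}.
The final set {s4} contains no accepting state.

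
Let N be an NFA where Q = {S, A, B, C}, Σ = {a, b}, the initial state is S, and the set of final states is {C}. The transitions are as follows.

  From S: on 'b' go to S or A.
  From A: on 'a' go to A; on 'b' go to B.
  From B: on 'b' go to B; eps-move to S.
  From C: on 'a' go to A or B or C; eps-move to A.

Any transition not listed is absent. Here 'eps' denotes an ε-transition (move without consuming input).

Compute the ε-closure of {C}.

Begin with {C}.
ε-move C → A; add A.

{A, C}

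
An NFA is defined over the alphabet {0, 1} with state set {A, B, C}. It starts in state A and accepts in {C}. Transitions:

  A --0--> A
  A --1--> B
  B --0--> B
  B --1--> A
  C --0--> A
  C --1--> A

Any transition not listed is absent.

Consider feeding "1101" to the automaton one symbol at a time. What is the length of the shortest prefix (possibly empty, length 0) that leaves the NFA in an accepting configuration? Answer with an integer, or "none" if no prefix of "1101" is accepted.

none

Start in {A}.
Read '1': A→{B}; now {B}.
Read '1': B→{A}; now {A}.
Read '0': A→{A}; now {A}.
Read '1': A→{B}; now {B}.
No reachable set along the way intersects F.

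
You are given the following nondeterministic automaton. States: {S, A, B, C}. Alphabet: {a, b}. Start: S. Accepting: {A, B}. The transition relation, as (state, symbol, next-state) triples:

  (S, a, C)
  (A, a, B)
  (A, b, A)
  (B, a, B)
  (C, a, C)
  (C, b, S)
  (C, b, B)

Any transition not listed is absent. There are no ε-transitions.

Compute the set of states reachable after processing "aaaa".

{C}

Start in {S}.
Read 'a': S→{C}; now {C}.
Read 'a': C→{C}; now {C}.
Read 'a': C→{C}; now {C}.
Read 'a': C→{C}; now {C}.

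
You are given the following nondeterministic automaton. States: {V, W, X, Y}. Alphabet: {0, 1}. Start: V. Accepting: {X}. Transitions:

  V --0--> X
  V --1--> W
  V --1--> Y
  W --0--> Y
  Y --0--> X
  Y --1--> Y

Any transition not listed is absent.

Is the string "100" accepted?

Start in {V}.
Read '1': V→{W, Y}; now {W, Y}.
Read '0': W→{Y}, Y→{X}; now {X, Y}.
Read '0': X→∅, Y→{X}; now {X}.
The final set {X} contains the accepting state X.

Yes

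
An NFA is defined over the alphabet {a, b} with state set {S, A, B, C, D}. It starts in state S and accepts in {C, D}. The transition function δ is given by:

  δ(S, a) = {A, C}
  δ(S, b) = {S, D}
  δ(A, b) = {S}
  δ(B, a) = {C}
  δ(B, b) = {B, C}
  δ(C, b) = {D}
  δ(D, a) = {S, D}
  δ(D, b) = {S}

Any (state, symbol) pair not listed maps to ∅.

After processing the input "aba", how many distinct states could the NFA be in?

4

Start in {S}.
Read 'a': {S} → {A, C}.
Read 'b': {A, C} → {S, D}.
Read 'a': {S, D} → {S, A, C, D}.
That set has 4 states.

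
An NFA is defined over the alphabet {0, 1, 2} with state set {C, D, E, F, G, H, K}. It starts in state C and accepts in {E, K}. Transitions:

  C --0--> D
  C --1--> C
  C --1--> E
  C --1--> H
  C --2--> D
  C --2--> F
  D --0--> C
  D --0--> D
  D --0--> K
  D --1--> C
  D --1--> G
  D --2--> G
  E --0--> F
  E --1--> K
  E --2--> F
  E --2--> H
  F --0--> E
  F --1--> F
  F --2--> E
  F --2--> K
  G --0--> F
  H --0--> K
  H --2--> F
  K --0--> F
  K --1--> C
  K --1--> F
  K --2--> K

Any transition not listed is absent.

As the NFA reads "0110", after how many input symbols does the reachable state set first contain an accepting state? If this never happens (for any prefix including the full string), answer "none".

3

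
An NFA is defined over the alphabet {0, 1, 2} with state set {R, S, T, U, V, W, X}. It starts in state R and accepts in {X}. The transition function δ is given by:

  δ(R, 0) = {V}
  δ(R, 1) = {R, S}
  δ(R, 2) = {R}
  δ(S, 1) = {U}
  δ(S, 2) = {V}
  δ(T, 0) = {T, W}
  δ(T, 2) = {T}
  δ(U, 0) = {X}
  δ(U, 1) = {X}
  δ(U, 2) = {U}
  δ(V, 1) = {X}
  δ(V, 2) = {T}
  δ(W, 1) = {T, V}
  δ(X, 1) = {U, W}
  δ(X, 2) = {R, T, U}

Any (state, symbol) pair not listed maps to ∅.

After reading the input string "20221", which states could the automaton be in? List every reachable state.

∅

Start in {R}.
Read '2': R→{R}; now {R}.
Read '0': R→{V}; now {V}.
Read '2': V→{T}; now {T}.
Read '2': T→{T}; now {T}.
Read '1': T→∅; now ∅.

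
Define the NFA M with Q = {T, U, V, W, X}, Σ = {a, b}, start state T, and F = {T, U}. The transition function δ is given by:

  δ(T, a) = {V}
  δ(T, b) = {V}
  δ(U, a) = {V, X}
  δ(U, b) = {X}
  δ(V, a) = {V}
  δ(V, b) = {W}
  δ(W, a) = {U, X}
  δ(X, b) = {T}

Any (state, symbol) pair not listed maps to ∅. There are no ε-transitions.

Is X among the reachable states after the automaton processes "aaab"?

No

Start in {T}.
Read 'a': T→{V}; now {V}.
Read 'a': V→{V}; now {V}.
Read 'a': V→{V}; now {V}.
Read 'b': V→{W}; now {W}.
State X is not in {W}.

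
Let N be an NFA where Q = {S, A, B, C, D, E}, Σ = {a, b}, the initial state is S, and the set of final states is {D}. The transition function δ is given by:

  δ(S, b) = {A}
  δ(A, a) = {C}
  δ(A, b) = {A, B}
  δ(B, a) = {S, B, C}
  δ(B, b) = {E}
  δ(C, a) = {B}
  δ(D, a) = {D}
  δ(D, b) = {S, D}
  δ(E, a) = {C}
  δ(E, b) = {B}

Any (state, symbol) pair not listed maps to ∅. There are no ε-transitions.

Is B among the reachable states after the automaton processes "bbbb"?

Start in {S}.
Read 'b': S→{A}; now {A}.
Read 'b': A→{A, B}; now {A, B}.
Read 'b': A→{A, B}, B→{E}; now {A, B, E}.
Read 'b': A→{A, B}, B→{E}, E→{B}; now {A, B, E}.
State B is in {A, B, E}.

Yes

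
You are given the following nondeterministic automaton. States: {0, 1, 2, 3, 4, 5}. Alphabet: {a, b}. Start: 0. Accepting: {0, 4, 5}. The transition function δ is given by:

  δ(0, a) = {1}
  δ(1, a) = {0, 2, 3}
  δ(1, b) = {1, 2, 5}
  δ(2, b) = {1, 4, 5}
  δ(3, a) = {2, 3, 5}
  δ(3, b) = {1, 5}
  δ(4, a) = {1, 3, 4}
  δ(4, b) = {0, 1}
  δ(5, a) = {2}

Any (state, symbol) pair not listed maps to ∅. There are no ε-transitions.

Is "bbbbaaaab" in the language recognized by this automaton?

No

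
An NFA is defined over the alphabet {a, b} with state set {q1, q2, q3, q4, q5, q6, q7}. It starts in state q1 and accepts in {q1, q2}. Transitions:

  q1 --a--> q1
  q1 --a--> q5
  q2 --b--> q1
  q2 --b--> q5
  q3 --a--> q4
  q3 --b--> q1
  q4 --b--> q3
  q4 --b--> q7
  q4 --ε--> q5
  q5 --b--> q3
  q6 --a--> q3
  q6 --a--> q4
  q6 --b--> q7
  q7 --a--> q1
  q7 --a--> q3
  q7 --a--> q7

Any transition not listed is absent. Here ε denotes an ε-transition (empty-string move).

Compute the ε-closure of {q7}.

{q7}

Begin with {q7}.
No ε-moves leave this set, so the closure equals the set itself.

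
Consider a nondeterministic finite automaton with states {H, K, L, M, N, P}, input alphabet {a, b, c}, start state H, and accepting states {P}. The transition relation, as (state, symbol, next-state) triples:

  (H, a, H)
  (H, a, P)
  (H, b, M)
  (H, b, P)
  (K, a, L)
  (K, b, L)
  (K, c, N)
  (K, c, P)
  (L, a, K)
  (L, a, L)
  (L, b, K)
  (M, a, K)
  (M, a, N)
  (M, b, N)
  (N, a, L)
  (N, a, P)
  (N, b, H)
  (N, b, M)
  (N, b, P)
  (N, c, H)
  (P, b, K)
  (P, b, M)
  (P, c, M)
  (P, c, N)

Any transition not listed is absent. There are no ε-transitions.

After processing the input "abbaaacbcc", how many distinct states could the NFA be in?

3

Start in {H}.
Read 'a': H→{H, P}; now {H, P}.
Read 'b': H→{M, P}, P→{K, M}; now {K, M, P}.
Read 'b': K→{L}, M→{N}, P→{K, M}; now {K, L, M, N}.
Read 'a': K→{L}, L→{K, L}, M→{K, N}, N→{L, P}; now {K, L, N, P}.
Read 'a': K→{L}, L→{K, L}, N→{L, P}, P→∅; now {K, L, P}.
Read 'a': K→{L}, L→{K, L}, P→∅; now {K, L}.
Read 'c': K→{N, P}, L→∅; now {N, P}.
Read 'b': N→{H, M, P}, P→{K, M}; now {H, K, M, P}.
Read 'c': H→∅, K→{N, P}, M→∅, P→{M, N}; now {M, N, P}.
Read 'c': M→∅, N→{H}, P→{M, N}; now {H, M, N}.
That set has 3 states.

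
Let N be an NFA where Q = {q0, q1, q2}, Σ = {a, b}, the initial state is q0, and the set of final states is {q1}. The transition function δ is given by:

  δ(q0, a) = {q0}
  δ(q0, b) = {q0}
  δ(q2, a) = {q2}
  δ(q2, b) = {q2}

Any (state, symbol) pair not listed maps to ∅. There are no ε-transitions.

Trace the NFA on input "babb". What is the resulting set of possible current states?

Start in {q0}.
Read 'b': q0→{q0}; now {q0}.
Read 'a': q0→{q0}; now {q0}.
Read 'b': q0→{q0}; now {q0}.
Read 'b': q0→{q0}; now {q0}.

{q0}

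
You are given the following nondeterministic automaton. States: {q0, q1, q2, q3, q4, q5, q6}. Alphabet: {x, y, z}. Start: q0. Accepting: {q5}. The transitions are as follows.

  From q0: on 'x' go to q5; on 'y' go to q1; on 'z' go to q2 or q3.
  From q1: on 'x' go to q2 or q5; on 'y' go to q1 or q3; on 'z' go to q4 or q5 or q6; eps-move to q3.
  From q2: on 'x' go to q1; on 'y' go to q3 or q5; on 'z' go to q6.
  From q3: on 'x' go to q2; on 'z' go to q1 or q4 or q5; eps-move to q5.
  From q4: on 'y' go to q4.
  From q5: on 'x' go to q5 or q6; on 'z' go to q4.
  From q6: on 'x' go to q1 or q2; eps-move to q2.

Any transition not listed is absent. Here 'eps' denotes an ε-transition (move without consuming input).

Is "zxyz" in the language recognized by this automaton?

Yes

Start in {q0}.
Read 'z': q0→{q2, q3}; union {q2, q3}; ε-closure = {q2, q3, q5}.
Read 'x': q2→{q1}, q3→{q2}, q5→{q5, q6}; union {q1, q2, q5, q6}; ε-closure = {q1, q2, q3, q5, q6}.
Read 'y': q1→{q1, q3}, q2→{q3, q5}, q3→∅, q5→∅, q6→∅; now {q1, q3, q5}.
Read 'z': q1→{q4, q5, q6}, q3→{q1, q4, q5}, q5→{q4}; union {q1, q4, q5, q6}; ε-closure = {q1, q2, q3, q4, q5, q6}.
The final set {q1, q2, q3, q4, q5, q6} contains the accepting state q5.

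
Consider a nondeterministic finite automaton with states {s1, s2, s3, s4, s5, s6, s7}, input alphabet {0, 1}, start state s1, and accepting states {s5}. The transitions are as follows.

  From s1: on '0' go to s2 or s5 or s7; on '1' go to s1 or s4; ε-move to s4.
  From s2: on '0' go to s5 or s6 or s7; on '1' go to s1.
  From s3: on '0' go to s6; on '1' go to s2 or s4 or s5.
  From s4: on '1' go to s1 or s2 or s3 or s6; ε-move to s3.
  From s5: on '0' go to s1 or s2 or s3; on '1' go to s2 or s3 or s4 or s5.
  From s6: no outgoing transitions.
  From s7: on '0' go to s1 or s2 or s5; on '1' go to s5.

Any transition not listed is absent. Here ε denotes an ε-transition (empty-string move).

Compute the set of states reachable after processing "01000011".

{s1, s2, s3, s4, s5, s6}

Start: ε-closure({s1}) = {s1, s3, s4}.
Read '0': s1→{s2, s5, s7}, s3→{s6}, s4→∅; now {s2, s5, s6, s7}.
Read '1': s2→{s1}, s5→{s2, s3, s4, s5}, s6→∅, s7→{s5}; now {s1, s2, s3, s4, s5}.
Read '0': s1→{s2, s5, s7}, s2→{s5, s6, s7}, s3→{s6}, s4→∅, s5→{s1, s2, s3}; union {s1, s2, s3, s5, s6, s7}; ε-closure = {s1, s2, s3, s4, s5, s6, s7}.
Read '0': s1→{s2, s5, s7}, s2→{s5, s6, s7}, s3→{s6}, s4→∅, s5→{s1, s2, s3}, s6→∅, s7→{s1, s2, s5}; union {s1, s2, s3, s5, s6, s7}; ε-closure = {s1, s2, s3, s4, s5, s6, s7}.
Read '0': s1→{s2, s5, s7}, s2→{s5, s6, s7}, s3→{s6}, s4→∅, s5→{s1, s2, s3}, s6→∅, s7→{s1, s2, s5}; union {s1, s2, s3, s5, s6, s7}; ε-closure = {s1, s2, s3, s4, s5, s6, s7}.
Read '0': s1→{s2, s5, s7}, s2→{s5, s6, s7}, s3→{s6}, s4→∅, s5→{s1, s2, s3}, s6→∅, s7→{s1, s2, s5}; union {s1, s2, s3, s5, s6, s7}; ε-closure = {s1, s2, s3, s4, s5, s6, s7}.
Read '1': s1→{s1, s4}, s2→{s1}, s3→{s2, s4, s5}, s4→{s1, s2, s3, s6}, s5→{s2, s3, s4, s5}, s6→∅, s7→{s5}; now {s1, s2, s3, s4, s5, s6}.
Read '1': s1→{s1, s4}, s2→{s1}, s3→{s2, s4, s5}, s4→{s1, s2, s3, s6}, s5→{s2, s3, s4, s5}, s6→∅; now {s1, s2, s3, s4, s5, s6}.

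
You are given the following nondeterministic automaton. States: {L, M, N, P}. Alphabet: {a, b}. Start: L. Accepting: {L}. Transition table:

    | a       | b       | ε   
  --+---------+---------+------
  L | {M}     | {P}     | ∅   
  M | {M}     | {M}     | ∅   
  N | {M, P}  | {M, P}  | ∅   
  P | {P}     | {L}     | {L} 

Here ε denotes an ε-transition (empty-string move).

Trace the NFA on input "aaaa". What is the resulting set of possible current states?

{M}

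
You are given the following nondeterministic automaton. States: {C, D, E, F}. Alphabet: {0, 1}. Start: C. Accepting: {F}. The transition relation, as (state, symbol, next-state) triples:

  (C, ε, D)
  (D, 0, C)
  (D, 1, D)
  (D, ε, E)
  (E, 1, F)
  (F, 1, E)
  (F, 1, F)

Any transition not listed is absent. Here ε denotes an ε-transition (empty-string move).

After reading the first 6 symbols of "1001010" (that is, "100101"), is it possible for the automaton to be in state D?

Yes

Start: ε-closure({C}) = {C, D, E}.
Read '1': C→∅, D→{D}, E→{F}; union {D, F}; ε-closure = {D, E, F}.
Read '0': D→{C}, E→∅, F→∅; union {C}; ε-closure = {C, D, E}.
Read '0': C→∅, D→{C}, E→∅; union {C}; ε-closure = {C, D, E}.
Read '1': C→∅, D→{D}, E→{F}; union {D, F}; ε-closure = {D, E, F}.
Read '0': D→{C}, E→∅, F→∅; union {C}; ε-closure = {C, D, E}.
Read '1': C→∅, D→{D}, E→{F}; union {D, F}; ε-closure = {D, E, F}.
State D is in {D, E, F}.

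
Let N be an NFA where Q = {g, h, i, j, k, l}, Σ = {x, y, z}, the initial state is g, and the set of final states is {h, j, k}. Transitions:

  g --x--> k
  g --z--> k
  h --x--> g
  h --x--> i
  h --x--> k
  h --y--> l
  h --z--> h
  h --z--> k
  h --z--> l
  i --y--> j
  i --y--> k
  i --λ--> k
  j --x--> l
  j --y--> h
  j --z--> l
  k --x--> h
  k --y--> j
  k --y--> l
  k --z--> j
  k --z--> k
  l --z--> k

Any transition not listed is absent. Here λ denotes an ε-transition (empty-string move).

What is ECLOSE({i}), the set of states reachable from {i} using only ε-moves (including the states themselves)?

{i, k}

Begin with {i}.
ε-move i → k; add k.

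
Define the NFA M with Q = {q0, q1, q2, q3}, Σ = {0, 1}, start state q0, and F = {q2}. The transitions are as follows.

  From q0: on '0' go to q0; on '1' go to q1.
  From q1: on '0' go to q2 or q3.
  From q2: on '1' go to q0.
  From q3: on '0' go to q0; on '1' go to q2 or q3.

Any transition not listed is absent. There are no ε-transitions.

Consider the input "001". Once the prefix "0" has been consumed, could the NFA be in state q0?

Yes

Start in {q0}.
Read '0': {q0} → {q0}.
State q0 is in {q0}.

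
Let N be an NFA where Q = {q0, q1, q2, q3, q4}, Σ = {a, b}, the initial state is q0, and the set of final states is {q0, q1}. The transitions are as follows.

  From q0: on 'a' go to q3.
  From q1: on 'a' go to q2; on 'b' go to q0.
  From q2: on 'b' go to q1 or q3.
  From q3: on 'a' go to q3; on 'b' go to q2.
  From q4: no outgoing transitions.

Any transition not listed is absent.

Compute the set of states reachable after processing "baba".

Start in {q0}.
Read 'b': q0→∅; now ∅.
The set is empty and remains empty for the remaining 3 symbols.

∅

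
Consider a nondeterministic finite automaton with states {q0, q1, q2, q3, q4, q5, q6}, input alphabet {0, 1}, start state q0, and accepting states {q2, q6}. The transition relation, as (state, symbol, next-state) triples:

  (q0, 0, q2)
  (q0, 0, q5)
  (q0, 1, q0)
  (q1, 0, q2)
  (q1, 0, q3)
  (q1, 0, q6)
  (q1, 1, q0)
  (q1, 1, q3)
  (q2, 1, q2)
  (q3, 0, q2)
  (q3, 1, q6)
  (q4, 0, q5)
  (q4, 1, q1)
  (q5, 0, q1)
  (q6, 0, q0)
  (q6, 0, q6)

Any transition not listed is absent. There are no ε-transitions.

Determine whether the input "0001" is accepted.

Start in {q0}.
Read '0': q0→{q2, q5}; now {q2, q5}.
Read '0': q2→∅, q5→{q1}; now {q1}.
Read '0': q1→{q2, q3, q6}; now {q2, q3, q6}.
Read '1': q2→{q2}, q3→{q6}, q6→∅; now {q2, q6}.
The final set {q2, q6} contains the accepting states q2, q6.

Yes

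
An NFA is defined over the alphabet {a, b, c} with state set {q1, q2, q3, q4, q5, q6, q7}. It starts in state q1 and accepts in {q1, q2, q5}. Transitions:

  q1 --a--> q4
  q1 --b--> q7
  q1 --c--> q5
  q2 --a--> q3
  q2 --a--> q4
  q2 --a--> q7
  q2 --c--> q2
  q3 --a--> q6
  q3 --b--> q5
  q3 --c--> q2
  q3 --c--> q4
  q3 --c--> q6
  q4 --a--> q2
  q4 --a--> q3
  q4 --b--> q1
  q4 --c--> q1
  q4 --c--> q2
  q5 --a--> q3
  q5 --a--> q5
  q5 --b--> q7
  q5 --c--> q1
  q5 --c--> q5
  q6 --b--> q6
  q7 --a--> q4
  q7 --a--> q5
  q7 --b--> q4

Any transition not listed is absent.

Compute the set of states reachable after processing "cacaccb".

{q7}

Start in {q1}.
Read 'c': {q1} → {q5}.
Read 'a': {q5} → {q3, q5}.
Read 'c': {q3, q5} → {q1, q2, q4, q5, q6}.
Read 'a': {q1, q2, q4, q5, q6} → {q2, q3, q4, q5, q7}.
Read 'c': {q2, q3, q4, q5, q7} → {q1, q2, q4, q5, q6}.
Read 'c': {q1, q2, q4, q5, q6} → {q1, q2, q5}.
Read 'b': {q1, q2, q5} → {q7}.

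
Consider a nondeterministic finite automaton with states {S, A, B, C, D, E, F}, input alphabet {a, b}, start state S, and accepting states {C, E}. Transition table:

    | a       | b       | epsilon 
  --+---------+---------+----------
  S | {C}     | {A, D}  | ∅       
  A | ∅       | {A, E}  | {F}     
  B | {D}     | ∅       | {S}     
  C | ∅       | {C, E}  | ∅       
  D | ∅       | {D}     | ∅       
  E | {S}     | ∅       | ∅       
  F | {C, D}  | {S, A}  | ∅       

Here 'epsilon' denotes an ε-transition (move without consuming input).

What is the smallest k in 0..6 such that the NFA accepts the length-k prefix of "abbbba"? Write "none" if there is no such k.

1

Start in {S}.
Read 'a': S→{C}; now {C}.
None of the earlier sets intersect F, but {C} does.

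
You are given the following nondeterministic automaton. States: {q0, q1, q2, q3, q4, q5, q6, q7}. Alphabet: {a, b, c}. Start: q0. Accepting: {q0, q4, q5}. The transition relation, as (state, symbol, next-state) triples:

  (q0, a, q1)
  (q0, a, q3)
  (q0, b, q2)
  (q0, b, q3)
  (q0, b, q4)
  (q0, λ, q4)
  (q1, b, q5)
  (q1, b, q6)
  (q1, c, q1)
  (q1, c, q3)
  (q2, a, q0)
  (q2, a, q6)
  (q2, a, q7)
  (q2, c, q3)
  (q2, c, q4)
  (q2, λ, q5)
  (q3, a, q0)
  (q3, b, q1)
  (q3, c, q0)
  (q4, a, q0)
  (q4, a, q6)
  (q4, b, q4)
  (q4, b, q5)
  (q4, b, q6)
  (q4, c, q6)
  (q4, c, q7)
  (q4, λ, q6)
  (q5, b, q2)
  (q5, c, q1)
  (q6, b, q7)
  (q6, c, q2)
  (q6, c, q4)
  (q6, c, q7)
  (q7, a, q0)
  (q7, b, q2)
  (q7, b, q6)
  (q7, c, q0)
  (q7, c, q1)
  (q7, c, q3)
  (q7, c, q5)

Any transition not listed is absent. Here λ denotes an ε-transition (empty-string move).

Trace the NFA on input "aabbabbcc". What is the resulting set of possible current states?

{q0, q1, q2, q3, q4, q5, q6, q7}

Start: ε-closure({q0}) = {q0, q4, q6}.
Read 'a': q0→{q1, q3}, q4→{q0, q6}, q6→∅; union {q0, q1, q3, q6}; ε-closure = {q0, q1, q3, q4, q6}.
Read 'a': q0→{q1, q3}, q1→∅, q3→{q0}, q4→{q0, q6}, q6→∅; union {q0, q1, q3, q6}; ε-closure = {q0, q1, q3, q4, q6}.
Read 'b': q0→{q2, q3, q4}, q1→{q5, q6}, q3→{q1}, q4→{q4, q5, q6}, q6→{q7}; now {q1, q2, q3, q4, q5, q6, q7}.
Read 'b': q1→{q5, q6}, q2→∅, q3→{q1}, q4→{q4, q5, q6}, q5→{q2}, q6→{q7}, q7→{q2, q6}; now {q1, q2, q4, q5, q6, q7}.
Read 'a': q1→∅, q2→{q0, q6, q7}, q4→{q0, q6}, q5→∅, q6→∅, q7→{q0}; union {q0, q6, q7}; ε-closure = {q0, q4, q6, q7}.
Read 'b': q0→{q2, q3, q4}, q4→{q4, q5, q6}, q6→{q7}, q7→{q2, q6}; now {q2, q3, q4, q5, q6, q7}.
Read 'b': q2→∅, q3→{q1}, q4→{q4, q5, q6}, q5→{q2}, q6→{q7}, q7→{q2, q6}; now {q1, q2, q4, q5, q6, q7}.
Read 'c': q1→{q1, q3}, q2→{q3, q4}, q4→{q6, q7}, q5→{q1}, q6→{q2, q4, q7}, q7→{q0, q1, q3, q5}; now {q0, q1, q2, q3, q4, q5, q6, q7}.
Read 'c': q0→∅, q1→{q1, q3}, q2→{q3, q4}, q3→{q0}, q4→{q6, q7}, q5→{q1}, q6→{q2, q4, q7}, q7→{q0, q1, q3, q5}; now {q0, q1, q2, q3, q4, q5, q6, q7}.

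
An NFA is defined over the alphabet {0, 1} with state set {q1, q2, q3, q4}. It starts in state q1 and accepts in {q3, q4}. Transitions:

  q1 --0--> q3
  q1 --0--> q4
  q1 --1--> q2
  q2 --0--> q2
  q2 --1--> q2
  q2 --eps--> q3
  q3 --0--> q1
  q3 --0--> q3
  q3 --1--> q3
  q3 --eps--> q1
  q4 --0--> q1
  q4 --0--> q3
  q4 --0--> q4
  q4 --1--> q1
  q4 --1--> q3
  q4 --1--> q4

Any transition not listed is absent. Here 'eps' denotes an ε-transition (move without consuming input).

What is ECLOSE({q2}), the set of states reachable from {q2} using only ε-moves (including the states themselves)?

Begin with {q2}.
ε-move q2 → q3; add q3.
ε-move q3 → q1; add q1.

{q1, q2, q3}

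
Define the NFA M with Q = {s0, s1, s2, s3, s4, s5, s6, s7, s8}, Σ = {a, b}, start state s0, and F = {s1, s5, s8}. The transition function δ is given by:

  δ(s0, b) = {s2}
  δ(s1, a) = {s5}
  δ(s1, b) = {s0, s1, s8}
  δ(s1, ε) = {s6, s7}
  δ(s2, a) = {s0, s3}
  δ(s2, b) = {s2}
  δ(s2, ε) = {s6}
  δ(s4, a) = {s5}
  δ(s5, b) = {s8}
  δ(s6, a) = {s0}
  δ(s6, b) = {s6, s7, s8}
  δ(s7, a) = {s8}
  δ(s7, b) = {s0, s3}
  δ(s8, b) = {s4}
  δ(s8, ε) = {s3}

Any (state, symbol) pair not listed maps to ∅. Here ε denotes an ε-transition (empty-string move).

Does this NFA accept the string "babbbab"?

Start in {s0}.
Read 'b': {s0} → {s2, s6}.
Read 'a': {s2, s6} → {s0, s3}.
Read 'b': {s0, s3} → {s2, s6}.
Read 'b': {s2, s6} → {s2, s3, s6, s7, s8}.
Read 'b': {s2, s3, s6, s7, s8} → {s0, s2, s3, s4, s6, s7, s8}.
Read 'a': {s0, s2, s3, s4, s6, s7, s8} → {s0, s3, s5, s8}.
Read 'b': {s0, s3, s5, s8} → {s2, s3, s4, s6, s8}.
The final set {s2, s3, s4, s6, s8} contains the accepting state s8.

Yes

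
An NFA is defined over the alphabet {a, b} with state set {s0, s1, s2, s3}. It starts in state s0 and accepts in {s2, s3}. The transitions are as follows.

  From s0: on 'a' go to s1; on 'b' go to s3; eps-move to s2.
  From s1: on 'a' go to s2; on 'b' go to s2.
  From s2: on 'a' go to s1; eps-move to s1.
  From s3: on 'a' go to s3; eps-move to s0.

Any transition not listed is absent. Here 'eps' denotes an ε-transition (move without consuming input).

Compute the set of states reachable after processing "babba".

Start: ε-closure({s0}) = {s0, s1, s2}.
Read 'b': {s0, s1, s2} → {s0, s1, s2, s3}.
Read 'a': {s0, s1, s2, s3} → {s0, s1, s2, s3}.
Read 'b': {s0, s1, s2, s3} → {s0, s1, s2, s3}.
Read 'b': {s0, s1, s2, s3} → {s0, s1, s2, s3}.
Read 'a': {s0, s1, s2, s3} → {s0, s1, s2, s3}.

{s0, s1, s2, s3}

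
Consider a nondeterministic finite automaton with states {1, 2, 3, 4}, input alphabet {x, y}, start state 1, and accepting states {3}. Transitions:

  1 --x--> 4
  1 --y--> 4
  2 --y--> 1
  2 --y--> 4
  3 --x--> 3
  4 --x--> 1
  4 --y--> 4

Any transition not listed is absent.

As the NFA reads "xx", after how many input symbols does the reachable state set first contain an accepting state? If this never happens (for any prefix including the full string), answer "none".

none

Start in {1}.
Read 'x': {1} → {4}.
Read 'x': {4} → {1}.
No reachable set along the way intersects F.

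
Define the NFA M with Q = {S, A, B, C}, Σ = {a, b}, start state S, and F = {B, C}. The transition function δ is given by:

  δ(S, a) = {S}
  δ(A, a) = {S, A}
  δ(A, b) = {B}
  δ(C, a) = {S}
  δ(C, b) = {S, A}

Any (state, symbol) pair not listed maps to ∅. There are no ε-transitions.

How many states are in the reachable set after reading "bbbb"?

0

Start in {S}.
Read 'b': S→∅; now ∅.
The set is empty and remains empty for the remaining 3 symbols.
That set has 0 states.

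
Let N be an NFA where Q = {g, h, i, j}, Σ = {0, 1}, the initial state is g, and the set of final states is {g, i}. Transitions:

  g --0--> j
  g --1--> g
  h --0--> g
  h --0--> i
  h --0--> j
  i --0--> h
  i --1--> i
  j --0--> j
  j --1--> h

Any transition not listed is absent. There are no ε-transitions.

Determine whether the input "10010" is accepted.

Yes

Start in {g}.
Read '1': g→{g}; now {g}.
Read '0': g→{j}; now {j}.
Read '0': j→{j}; now {j}.
Read '1': j→{h}; now {h}.
Read '0': h→{g, i, j}; now {g, i, j}.
The final set {g, i, j} contains the accepting states g, i.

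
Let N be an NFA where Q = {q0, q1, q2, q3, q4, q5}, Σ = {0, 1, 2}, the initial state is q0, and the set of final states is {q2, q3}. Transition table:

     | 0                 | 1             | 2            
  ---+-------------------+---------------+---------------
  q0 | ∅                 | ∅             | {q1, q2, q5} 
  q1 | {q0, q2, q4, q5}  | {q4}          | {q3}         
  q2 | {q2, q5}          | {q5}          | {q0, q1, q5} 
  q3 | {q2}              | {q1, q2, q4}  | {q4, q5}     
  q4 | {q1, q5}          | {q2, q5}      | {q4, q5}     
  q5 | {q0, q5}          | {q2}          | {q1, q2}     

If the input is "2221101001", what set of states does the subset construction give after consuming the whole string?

{q2, q5}

Start in {q0}.
Read '2': q0→{q1, q2, q5}; now {q1, q2, q5}.
Read '2': q1→{q3}, q2→{q0, q1, q5}, q5→{q1, q2}; now {q0, q1, q2, q3, q5}.
Read '2': q0→{q1, q2, q5}, q1→{q3}, q2→{q0, q1, q5}, q3→{q4, q5}, q5→{q1, q2}; now {q0, q1, q2, q3, q4, q5}.
Read '1': q0→∅, q1→{q4}, q2→{q5}, q3→{q1, q2, q4}, q4→{q2, q5}, q5→{q2}; now {q1, q2, q4, q5}.
Read '1': q1→{q4}, q2→{q5}, q4→{q2, q5}, q5→{q2}; now {q2, q4, q5}.
Read '0': q2→{q2, q5}, q4→{q1, q5}, q5→{q0, q5}; now {q0, q1, q2, q5}.
Read '1': q0→∅, q1→{q4}, q2→{q5}, q5→{q2}; now {q2, q4, q5}.
Read '0': q2→{q2, q5}, q4→{q1, q5}, q5→{q0, q5}; now {q0, q1, q2, q5}.
Read '0': q0→∅, q1→{q0, q2, q4, q5}, q2→{q2, q5}, q5→{q0, q5}; now {q0, q2, q4, q5}.
Read '1': q0→∅, q2→{q5}, q4→{q2, q5}, q5→{q2}; now {q2, q5}.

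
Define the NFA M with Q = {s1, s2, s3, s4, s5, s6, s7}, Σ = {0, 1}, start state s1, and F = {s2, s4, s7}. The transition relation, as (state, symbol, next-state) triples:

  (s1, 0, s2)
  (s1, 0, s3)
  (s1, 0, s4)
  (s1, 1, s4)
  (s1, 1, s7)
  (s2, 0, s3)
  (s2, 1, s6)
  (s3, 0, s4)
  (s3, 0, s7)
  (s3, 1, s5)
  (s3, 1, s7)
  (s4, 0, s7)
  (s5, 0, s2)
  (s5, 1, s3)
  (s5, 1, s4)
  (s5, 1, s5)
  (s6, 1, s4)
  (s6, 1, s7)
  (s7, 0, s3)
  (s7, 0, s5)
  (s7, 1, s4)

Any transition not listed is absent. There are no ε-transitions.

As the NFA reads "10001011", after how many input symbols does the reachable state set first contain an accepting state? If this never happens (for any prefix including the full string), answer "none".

Start in {s1}.
Read '1': s1→{s4, s7}; now {s4, s7}.
None of the earlier sets intersect F, but {s4, s7} does.

1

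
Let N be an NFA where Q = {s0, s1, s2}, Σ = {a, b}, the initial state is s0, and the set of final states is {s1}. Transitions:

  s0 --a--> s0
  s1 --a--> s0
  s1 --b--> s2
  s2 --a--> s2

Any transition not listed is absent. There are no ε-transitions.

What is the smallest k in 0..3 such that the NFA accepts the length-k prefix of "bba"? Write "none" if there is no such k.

none

Start in {s0}.
Read 'b': s0→∅; now ∅.
The set is empty and remains empty for the remaining 2 symbols.
No reachable set along the way intersects F.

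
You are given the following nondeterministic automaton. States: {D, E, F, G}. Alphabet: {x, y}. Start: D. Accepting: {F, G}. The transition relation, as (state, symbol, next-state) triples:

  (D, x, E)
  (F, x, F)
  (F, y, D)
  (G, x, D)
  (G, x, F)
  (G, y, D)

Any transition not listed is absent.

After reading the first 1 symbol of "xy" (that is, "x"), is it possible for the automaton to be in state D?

Start in {D}.
Read 'x': {D} → {E}.
State D is not in {E}.

No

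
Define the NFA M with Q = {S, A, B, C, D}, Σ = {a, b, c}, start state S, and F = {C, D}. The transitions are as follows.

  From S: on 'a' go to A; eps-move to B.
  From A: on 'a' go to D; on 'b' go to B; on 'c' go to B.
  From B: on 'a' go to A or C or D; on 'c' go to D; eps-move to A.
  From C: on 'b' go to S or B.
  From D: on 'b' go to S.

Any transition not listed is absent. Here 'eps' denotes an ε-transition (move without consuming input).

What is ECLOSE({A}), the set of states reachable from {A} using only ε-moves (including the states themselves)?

Begin with {A}.
No ε-moves leave this set, so the closure equals the set itself.

{A}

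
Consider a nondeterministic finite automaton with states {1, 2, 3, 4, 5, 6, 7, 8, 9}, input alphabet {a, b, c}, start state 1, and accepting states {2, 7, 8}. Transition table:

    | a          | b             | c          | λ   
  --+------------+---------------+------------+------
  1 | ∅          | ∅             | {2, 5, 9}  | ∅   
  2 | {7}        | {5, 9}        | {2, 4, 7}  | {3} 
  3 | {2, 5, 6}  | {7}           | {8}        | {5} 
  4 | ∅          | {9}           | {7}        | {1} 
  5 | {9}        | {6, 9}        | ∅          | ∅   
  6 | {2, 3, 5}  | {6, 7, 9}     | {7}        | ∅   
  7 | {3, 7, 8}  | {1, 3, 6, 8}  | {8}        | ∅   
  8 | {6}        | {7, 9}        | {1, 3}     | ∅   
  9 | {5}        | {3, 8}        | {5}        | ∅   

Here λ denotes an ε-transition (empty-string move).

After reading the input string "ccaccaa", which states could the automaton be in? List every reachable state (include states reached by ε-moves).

{2, 3, 5, 6, 7, 8, 9}

Start in {1}.
Read 'c': {1} → {2, 3, 5, 9}.
Read 'c': {2, 3, 5, 9} → {1, 2, 3, 4, 5, 7, 8}.
Read 'a': {1, 2, 3, 4, 5, 7, 8} → {2, 3, 5, 6, 7, 8, 9}.
Read 'c': {2, 3, 5, 6, 7, 8, 9} → {1, 2, 3, 4, 5, 7, 8}.
Read 'c': {1, 2, 3, 4, 5, 7, 8} → {1, 2, 3, 4, 5, 7, 8, 9}.
Read 'a': {1, 2, 3, 4, 5, 7, 8, 9} → {2, 3, 5, 6, 7, 8, 9}.
Read 'a': {2, 3, 5, 6, 7, 8, 9} → {2, 3, 5, 6, 7, 8, 9}.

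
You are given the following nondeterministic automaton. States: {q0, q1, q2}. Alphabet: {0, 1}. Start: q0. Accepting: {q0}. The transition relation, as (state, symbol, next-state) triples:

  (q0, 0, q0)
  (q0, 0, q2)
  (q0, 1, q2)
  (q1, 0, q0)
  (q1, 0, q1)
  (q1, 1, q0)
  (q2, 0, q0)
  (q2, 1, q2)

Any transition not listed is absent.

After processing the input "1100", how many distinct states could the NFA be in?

2

Start in {q0}.
Read '1': q0→{q2}; now {q2}.
Read '1': q2→{q2}; now {q2}.
Read '0': q2→{q0}; now {q0}.
Read '0': q0→{q0, q2}; now {q0, q2}.
That set has 2 states.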